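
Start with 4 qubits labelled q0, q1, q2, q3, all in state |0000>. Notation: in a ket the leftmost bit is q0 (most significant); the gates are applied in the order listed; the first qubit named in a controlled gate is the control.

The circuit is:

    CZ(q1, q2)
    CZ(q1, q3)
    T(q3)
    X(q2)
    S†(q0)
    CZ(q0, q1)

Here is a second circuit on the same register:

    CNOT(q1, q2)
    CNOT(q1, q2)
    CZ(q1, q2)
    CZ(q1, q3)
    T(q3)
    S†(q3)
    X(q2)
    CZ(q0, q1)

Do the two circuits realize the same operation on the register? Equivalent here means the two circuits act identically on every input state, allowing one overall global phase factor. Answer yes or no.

No: there is an input state on which the two circuits produce genuinely different outputs (not merely differing by a phase).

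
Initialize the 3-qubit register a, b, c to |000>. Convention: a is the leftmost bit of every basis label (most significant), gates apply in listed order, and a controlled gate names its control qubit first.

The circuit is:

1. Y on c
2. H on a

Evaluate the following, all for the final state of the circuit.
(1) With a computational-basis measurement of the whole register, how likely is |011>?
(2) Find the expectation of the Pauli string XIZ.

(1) Outcome |011> occurs with probability 0.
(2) In the final state, XIZ has expectation -1.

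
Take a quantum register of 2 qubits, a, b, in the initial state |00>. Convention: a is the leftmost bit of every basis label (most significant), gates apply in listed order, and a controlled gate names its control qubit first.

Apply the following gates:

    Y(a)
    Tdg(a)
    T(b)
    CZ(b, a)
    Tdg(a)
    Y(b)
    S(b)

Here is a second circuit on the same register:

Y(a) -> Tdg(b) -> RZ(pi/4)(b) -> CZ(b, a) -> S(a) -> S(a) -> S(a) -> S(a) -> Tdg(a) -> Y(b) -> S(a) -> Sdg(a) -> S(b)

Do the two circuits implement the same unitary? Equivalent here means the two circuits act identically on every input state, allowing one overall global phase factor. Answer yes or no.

No, they are not equivalent — no single phase factor reconciles the two unitaries.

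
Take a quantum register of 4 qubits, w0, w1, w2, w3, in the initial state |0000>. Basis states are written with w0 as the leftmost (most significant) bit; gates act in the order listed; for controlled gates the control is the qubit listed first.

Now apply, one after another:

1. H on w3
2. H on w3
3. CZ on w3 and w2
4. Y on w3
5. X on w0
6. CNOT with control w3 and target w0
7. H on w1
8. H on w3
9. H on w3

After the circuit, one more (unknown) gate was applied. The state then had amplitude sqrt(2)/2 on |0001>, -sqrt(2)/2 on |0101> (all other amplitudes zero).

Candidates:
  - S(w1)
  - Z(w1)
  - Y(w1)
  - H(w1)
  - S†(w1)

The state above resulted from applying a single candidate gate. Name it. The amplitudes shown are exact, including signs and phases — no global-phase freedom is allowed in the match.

The unique candidate consistent with the amplitudes is Y(w1).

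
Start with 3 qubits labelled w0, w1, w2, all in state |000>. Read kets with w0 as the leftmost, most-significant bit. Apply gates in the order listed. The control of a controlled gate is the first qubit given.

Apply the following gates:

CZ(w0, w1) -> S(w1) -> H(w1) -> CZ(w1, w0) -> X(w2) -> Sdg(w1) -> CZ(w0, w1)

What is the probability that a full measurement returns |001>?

Outcome |001> occurs with probability 1/2.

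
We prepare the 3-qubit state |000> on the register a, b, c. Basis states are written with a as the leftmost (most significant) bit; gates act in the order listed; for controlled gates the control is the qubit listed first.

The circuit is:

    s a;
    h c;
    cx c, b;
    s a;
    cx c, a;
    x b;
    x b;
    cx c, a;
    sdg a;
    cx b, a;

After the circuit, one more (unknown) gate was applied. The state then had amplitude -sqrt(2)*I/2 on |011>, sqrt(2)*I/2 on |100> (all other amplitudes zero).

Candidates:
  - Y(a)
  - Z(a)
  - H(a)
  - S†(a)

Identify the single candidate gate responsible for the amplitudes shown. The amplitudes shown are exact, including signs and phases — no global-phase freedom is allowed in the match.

The unique candidate consistent with the amplitudes is Y(a). Key observation: the block from step 4 through step 9 cancels to the identity and can be dropped.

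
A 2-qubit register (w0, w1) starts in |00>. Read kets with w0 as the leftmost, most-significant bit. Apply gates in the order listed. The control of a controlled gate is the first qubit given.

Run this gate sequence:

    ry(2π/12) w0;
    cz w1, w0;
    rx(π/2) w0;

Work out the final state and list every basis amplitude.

After the circuit, the state carries amplitude (1 - I)*(sqrt(3) + I)/4 on |00>, 0 on |01>, (1 - I)*(sqrt(3) - I)/4 on |10>, 0 on |11>.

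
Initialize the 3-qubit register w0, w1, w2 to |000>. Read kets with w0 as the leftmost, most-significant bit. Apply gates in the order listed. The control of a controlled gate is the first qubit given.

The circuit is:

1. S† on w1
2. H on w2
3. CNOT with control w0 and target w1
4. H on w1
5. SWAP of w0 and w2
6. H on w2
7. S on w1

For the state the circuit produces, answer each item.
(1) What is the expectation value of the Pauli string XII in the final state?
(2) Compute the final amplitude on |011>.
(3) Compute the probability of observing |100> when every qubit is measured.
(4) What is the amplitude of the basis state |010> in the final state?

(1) In the final state, XII has expectation 1.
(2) The final state's coefficient on |011> equals sqrt(2)*I/4.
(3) The probability of measuring |100> is 1/8.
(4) The final state's coefficient on |010> equals sqrt(2)*I/4.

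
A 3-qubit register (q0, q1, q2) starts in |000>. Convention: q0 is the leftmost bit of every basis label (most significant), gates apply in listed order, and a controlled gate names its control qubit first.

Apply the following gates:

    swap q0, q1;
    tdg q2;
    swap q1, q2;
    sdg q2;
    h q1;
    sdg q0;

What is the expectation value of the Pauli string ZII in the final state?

The observable ZII averages to 1.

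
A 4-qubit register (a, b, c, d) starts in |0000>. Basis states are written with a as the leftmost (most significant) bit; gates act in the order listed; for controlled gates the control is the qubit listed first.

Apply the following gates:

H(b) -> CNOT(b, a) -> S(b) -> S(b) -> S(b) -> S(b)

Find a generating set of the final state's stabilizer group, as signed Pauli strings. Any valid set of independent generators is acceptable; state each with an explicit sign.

One valid set of independent stabilizer generators is +XXII, +ZZII, +IIZI, +IIIZ (any independent generating set of the same group is equally correct). Key observation: gates 3-6 undo each other exactly, leaving only the rest of the circuit to track.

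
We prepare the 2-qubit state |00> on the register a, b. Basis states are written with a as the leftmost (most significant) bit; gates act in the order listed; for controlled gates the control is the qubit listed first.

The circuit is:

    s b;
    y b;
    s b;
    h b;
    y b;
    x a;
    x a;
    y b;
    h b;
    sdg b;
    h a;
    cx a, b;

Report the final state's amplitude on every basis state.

After the circuit, the state carries amplitude 0 on |00>, sqrt(2)*I/2 on |01>, sqrt(2)*I/2 on |10>, 0 on |11>.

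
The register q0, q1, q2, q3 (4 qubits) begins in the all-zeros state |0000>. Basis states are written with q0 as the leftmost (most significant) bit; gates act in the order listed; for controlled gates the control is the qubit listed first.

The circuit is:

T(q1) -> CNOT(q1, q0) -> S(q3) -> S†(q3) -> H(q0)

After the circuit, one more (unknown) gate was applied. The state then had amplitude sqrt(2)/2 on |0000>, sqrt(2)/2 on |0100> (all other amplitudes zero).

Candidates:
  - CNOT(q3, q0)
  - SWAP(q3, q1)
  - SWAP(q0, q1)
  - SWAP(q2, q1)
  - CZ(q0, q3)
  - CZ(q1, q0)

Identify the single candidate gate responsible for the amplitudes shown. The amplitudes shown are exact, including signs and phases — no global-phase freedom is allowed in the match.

It was SWAP(q0, q1) that produced the state shown. Key observation: gates 3-4 undo each other exactly, leaving only the rest of the circuit to track.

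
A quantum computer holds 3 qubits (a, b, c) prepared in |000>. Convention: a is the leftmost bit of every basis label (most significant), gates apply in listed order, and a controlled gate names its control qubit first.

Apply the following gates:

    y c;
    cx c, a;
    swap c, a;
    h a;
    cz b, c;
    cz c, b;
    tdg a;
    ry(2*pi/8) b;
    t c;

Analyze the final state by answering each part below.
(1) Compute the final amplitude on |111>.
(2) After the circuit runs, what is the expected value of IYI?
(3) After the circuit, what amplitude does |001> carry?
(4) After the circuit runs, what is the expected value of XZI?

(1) |111> carries amplitude -I*sqrt(4 - 2*sqrt(2))/4 in the final state.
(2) The expectation value of IYI is 0.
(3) The amplitude on |001> is sqrt(2*sqrt(2) + 4)*exp(3*I*pi/4)/4.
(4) The observable XZI averages to -1/2.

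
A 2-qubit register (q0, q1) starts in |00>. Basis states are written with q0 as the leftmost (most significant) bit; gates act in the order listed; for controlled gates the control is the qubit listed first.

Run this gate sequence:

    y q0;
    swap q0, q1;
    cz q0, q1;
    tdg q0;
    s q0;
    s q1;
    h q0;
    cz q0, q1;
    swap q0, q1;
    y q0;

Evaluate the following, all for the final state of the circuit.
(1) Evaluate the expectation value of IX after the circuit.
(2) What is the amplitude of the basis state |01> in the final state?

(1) In the final state, IX has expectation -1.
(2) |01> carries amplitude -sqrt(2)*I/2 in the final state.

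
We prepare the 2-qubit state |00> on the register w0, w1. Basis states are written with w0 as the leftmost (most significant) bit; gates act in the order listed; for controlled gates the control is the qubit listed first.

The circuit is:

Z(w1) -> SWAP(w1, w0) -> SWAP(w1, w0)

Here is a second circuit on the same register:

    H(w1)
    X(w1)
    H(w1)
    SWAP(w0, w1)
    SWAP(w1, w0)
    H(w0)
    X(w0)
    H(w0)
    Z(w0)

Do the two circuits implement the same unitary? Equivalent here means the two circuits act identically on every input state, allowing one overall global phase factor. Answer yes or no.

Yes: on every input state the two circuits agree up to one overall phase factor.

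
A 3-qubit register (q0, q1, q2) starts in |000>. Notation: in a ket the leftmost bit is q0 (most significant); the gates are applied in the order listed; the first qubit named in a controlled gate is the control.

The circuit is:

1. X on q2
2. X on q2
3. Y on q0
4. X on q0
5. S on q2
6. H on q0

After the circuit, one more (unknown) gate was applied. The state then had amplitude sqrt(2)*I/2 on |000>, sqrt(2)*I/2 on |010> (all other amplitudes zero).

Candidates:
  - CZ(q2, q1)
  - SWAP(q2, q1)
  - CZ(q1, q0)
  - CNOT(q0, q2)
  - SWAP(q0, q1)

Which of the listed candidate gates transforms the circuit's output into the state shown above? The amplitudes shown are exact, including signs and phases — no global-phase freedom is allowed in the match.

The applied gate was SWAP(q0, q1). Key observation: the block from step 1 through step 2 cancels to the identity and can be dropped.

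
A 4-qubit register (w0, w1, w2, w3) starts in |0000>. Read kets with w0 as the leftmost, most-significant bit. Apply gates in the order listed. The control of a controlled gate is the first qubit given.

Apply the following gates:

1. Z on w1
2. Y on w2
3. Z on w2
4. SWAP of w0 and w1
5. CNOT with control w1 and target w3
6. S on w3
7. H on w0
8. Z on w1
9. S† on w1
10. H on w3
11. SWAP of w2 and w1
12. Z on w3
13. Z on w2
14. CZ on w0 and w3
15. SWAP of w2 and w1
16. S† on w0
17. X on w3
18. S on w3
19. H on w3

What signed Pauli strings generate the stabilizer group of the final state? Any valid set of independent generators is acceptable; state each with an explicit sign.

The stabilizer group can be generated by -XIIZ, +ZIIY, +IZII, -IIZI, among other valid generating sets.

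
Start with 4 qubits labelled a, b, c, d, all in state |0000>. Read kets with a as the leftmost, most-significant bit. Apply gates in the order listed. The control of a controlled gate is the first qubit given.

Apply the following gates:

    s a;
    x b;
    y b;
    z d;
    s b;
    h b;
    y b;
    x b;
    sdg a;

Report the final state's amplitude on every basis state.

The final amplitudes are sqrt(2)/2 on |0000>, -sqrt(2)/2 on |0100>, and 0 on every other basis state.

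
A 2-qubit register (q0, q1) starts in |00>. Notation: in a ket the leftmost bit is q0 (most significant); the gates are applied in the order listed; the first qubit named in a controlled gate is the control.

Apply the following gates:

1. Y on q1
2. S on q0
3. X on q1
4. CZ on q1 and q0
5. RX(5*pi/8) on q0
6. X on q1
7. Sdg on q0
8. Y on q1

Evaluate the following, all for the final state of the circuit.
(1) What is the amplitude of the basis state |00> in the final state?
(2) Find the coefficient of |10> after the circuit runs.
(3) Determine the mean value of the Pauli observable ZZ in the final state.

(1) |00> carries amplitude cos(5*pi/16) in the final state.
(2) The amplitude on |10> is -sin(5*pi/16).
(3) The observable ZZ averages to -sqrt(2 - sqrt(2))/2.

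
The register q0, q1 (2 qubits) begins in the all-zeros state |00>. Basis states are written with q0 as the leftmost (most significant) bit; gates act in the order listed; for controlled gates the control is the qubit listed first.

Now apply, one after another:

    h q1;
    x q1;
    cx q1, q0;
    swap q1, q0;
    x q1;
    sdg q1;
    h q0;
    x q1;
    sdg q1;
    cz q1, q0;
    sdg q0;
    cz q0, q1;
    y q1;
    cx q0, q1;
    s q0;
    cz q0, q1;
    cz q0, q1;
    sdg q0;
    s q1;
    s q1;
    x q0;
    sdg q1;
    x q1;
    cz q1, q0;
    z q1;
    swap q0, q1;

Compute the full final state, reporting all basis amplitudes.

After the circuit, the state carries amplitude 1/2 on |00>, I/2 on |01>, I/2 on |10>, -1/2 on |11>. Key observation: gates 15-18 undo each other exactly, leaving only the rest of the circuit to track.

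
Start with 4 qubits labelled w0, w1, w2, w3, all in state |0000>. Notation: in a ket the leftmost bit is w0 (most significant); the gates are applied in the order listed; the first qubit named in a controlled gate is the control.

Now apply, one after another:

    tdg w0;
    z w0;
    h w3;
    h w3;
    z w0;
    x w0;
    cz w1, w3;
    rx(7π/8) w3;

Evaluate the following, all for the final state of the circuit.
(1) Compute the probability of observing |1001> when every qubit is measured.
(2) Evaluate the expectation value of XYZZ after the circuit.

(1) A full measurement returns |1001> with probability sin(7*pi/16)**2. Key observation: the block from step 2 through step 5 cancels to the identity and can be dropped.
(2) In the final state, XYZZ has expectation 0.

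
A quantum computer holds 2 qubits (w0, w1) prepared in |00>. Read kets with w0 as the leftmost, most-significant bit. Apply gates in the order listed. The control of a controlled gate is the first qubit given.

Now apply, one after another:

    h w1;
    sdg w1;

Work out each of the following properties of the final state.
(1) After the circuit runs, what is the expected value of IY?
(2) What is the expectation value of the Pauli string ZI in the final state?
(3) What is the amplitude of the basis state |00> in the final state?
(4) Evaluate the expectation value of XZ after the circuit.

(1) In the final state, IY has expectation -1.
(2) In the final state, ZI has expectation 1.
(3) The amplitude on |00> is sqrt(2)/2.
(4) The observable XZ averages to 0.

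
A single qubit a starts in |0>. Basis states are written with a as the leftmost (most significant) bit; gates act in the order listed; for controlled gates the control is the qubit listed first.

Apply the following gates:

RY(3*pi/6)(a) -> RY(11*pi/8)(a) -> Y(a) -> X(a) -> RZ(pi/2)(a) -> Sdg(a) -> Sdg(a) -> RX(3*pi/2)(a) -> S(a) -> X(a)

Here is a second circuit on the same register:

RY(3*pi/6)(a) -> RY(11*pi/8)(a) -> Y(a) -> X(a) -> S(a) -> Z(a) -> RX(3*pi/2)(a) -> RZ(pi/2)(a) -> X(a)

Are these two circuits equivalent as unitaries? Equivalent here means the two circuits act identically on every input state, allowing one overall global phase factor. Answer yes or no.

Yes, they are equivalent — the unitaries differ by at most a global phase.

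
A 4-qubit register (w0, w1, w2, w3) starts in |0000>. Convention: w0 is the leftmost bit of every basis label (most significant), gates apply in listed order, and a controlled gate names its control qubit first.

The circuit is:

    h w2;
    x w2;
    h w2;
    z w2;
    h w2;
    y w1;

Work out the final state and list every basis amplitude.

The final amplitudes are sqrt(2)*I/2 on |0100>, sqrt(2)*I/2 on |0110>, and 0 on every other basis state. Key observation: the block from step 1 through step 4 cancels to the identity and can be dropped.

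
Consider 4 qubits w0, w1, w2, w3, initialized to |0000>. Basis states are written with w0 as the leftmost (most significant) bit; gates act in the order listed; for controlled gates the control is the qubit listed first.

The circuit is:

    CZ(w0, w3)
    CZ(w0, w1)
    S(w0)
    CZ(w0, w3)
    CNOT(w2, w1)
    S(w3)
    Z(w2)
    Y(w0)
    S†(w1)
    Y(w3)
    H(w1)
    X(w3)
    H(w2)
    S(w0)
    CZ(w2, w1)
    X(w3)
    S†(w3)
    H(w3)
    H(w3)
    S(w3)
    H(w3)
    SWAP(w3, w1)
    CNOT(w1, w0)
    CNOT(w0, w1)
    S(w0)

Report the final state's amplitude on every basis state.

After the circuit, the state carries amplitude 0 on |0000>, 0 on |0001>, 0 on |0010>, 0 on |0011>, sqrt(2)*I/4 on |0100>, sqrt(2)*I/4 on |0101>, sqrt(2)*I/4 on |0110>, -sqrt(2)*I/4 on |0111>, 0 on |1000>, 0 on |1001>, 0 on |1010>, 0 on |1011>, sqrt(2)/4 on |1100>, sqrt(2)/4 on |1101>, sqrt(2)/4 on |1110>, -sqrt(2)/4 on |1111>.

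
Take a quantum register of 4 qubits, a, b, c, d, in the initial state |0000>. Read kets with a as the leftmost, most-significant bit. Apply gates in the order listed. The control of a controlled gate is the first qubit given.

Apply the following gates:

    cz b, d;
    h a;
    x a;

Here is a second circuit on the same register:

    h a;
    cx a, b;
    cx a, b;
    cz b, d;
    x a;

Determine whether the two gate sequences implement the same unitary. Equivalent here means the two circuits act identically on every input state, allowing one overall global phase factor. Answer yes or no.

Yes: on every input state the two circuits agree up to one overall phase factor.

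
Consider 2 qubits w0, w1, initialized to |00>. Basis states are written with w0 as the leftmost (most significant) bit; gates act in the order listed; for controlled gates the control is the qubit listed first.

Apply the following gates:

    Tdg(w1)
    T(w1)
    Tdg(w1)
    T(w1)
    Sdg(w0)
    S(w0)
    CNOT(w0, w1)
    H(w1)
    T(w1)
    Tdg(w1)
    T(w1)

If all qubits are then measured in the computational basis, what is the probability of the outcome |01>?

Outcome |01> occurs with probability 1/2.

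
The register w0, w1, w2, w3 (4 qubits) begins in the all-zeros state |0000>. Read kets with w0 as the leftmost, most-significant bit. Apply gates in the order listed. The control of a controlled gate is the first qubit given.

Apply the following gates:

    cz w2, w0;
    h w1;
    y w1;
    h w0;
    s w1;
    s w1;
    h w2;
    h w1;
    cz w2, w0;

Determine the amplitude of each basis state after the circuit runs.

The final amplitudes are -I/2 on |0000>, -I/2 on |0010>, -I/2 on |1000>, I/2 on |1010>, and 0 on every other basis state.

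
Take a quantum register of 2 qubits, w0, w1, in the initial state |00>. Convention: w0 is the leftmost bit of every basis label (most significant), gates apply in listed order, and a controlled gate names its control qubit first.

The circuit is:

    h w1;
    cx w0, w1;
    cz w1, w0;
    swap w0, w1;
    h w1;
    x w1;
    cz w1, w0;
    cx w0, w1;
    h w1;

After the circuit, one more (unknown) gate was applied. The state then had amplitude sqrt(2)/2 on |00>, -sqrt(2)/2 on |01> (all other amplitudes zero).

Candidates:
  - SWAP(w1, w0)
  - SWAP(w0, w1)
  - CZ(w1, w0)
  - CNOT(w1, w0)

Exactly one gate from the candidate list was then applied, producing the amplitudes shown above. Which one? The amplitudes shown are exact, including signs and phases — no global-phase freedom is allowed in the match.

The applied gate was CNOT(w1, w0).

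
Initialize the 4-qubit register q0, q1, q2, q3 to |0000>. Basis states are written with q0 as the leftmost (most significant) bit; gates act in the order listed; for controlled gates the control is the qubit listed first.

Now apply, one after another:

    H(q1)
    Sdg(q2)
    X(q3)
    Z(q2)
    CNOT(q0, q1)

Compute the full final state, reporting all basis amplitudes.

The final amplitudes are sqrt(2)/2 on |0001>, sqrt(2)/2 on |0101>, and 0 on every other basis state.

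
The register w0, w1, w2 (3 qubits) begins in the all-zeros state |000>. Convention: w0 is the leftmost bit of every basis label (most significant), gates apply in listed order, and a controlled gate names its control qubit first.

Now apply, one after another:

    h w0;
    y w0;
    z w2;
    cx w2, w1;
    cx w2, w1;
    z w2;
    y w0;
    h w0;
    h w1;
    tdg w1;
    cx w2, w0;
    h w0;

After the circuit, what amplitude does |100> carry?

The final state's coefficient on |100> equals 1/2. Key observation: gates 1-8 undo each other exactly, leaving only the rest of the circuit to track.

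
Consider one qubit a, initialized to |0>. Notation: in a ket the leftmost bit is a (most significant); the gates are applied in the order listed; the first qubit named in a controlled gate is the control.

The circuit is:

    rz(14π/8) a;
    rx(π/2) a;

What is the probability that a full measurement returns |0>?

Outcome |0> occurs with probability 1/2.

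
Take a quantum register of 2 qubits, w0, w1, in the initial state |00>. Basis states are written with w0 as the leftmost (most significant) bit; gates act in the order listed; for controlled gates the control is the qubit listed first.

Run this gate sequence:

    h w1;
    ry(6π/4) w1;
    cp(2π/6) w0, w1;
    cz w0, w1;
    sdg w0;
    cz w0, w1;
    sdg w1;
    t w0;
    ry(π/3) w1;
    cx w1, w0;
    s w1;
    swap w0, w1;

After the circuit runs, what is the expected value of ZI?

The observable ZI averages to 1/2.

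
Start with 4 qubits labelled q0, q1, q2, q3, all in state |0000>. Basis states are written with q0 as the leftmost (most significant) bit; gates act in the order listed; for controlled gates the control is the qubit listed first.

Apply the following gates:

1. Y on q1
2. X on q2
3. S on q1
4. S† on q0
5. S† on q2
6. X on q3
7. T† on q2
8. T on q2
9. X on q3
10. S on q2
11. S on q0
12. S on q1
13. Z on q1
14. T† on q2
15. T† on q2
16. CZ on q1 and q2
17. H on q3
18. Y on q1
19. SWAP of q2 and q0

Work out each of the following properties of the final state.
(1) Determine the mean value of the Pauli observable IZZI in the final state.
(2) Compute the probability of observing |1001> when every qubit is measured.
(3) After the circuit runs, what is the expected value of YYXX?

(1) The expectation value of IZZI is 1. Key observation: steps 4-11 multiply out to the identity, so the circuit reduces to the remaining gates.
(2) The probability of measuring |1001> is 1/2.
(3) In the final state, YYXX has expectation 0.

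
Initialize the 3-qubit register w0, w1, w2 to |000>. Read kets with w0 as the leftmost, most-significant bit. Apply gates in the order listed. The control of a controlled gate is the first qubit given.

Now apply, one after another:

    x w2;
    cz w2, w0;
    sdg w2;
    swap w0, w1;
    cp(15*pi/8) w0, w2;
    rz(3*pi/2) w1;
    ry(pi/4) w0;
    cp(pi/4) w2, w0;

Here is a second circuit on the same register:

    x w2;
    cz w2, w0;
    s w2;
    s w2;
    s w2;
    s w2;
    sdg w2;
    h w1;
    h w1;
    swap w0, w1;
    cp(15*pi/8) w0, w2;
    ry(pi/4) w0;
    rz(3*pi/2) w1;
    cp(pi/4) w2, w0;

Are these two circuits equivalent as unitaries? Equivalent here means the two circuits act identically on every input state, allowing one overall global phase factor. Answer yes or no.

Yes — the two circuits implement the same unitary up to a global phase.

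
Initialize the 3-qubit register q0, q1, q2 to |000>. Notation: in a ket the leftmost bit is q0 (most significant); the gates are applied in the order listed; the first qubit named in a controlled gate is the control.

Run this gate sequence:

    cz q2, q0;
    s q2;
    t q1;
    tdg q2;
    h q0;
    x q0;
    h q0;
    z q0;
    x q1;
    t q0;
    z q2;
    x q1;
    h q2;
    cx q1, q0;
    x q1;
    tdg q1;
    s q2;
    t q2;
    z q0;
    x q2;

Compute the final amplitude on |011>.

|011> carries amplitude -sqrt(2)*exp(3*I*pi/4)/2 in the final state.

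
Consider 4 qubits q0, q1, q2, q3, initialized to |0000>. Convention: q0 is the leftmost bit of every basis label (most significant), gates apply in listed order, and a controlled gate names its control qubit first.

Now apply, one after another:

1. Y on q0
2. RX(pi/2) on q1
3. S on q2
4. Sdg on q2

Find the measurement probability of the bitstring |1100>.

Outcome |1100> occurs with probability 1/2.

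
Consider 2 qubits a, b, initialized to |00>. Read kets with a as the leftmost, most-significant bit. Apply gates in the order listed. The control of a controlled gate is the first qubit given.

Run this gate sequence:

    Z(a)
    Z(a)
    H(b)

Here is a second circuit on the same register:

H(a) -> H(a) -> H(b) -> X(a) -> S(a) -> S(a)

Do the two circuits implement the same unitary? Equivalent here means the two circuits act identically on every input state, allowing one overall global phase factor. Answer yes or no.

No: there is an input state on which the two circuits produce genuinely different outputs (not merely differing by a phase).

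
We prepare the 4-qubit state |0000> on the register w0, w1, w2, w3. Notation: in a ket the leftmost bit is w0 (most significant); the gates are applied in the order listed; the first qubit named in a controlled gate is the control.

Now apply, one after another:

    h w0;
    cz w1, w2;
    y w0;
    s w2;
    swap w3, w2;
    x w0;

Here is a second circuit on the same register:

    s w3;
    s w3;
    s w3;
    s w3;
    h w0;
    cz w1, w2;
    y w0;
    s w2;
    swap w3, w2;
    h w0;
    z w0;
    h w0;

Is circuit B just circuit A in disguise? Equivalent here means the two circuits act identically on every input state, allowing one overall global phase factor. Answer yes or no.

Yes, they are equivalent — the unitaries differ by at most a global phase.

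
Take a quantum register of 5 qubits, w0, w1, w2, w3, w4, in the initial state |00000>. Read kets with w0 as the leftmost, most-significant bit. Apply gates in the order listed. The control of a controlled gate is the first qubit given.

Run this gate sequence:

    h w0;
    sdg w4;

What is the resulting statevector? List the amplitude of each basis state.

After the circuit, the state carries amplitude sqrt(2)/2 on |00000>, sqrt(2)/2 on |10000>, and 0 on every other basis state.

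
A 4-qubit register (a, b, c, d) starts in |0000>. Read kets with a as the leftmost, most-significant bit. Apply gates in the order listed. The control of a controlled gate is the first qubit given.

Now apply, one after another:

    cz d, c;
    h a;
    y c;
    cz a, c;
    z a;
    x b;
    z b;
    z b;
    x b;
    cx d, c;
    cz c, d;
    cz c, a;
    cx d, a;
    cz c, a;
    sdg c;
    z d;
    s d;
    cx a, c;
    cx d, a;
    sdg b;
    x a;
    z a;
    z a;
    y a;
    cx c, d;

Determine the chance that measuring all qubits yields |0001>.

A full measurement returns |0001> with probability 0. Key observation: steps 6-9 multiply out to the identity, so the circuit reduces to the remaining gates.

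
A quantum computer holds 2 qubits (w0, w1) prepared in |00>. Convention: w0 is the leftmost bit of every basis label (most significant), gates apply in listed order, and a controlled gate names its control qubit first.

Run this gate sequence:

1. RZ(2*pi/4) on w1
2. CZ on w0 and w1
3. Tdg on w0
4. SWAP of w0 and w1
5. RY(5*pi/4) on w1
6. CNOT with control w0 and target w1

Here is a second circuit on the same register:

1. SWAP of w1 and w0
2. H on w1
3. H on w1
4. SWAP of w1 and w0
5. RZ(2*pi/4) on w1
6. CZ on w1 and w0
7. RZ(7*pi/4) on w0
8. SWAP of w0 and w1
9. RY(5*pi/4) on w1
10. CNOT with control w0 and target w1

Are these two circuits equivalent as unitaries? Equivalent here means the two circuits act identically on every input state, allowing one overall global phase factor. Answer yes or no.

Yes, they are equivalent — the unitaries differ by at most a global phase.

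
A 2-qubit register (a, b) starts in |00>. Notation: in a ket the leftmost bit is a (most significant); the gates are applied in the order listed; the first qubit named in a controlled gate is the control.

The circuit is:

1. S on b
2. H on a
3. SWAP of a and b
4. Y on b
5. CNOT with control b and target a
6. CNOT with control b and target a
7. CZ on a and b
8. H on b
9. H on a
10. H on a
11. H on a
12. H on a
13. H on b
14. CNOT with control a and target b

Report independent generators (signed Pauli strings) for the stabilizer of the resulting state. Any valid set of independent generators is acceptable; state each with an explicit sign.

The stabilizer group can be generated by -IX, +ZI, among other valid generating sets. Key observation: the block from step 8 through step 13 cancels to the identity and can be dropped.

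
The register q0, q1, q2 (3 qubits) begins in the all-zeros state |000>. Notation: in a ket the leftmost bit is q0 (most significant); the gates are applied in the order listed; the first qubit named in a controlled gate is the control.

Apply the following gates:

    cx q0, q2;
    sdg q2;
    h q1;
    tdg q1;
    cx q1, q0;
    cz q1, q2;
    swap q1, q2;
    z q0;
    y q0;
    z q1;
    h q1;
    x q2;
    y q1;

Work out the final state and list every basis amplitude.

After the circuit, the state carries amplitude -exp(3*I*pi/4)/2 on |000>, 0 on |001>, exp(3*I*pi/4)/2 on |010>, 0 on |011>, 0 on |100>, 1/2 on |101>, 0 on |110>, -1/2 on |111>.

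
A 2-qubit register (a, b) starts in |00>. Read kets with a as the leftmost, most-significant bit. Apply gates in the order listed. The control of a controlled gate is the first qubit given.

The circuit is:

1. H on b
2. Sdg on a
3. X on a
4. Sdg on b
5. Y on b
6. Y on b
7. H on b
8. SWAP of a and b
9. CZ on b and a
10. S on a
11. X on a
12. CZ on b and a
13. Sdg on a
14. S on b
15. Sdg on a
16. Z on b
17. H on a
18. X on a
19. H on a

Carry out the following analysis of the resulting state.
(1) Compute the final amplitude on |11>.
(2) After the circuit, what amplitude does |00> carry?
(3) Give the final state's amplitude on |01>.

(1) The final state's coefficient on |11> equals 1/2 + I/2.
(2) |00> carries amplitude 0 in the final state.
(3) The final state's coefficient on |01> equals -1/2 - I/2.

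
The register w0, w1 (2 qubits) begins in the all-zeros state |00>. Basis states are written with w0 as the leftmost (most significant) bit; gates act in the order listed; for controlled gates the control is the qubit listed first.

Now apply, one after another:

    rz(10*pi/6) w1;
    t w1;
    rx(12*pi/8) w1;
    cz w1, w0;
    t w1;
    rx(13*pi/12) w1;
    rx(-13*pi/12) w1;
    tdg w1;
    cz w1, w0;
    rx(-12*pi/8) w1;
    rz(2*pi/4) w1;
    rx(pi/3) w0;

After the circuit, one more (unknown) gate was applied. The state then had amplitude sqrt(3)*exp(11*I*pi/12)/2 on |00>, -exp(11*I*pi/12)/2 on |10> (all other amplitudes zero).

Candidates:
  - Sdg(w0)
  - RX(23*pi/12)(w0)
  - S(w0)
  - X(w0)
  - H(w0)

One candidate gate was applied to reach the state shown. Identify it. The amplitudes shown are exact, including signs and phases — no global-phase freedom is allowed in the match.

It was Sdg(w0) that produced the state shown. Key observation: steps 3-10 multiply out to the identity, so the circuit reduces to the remaining gates.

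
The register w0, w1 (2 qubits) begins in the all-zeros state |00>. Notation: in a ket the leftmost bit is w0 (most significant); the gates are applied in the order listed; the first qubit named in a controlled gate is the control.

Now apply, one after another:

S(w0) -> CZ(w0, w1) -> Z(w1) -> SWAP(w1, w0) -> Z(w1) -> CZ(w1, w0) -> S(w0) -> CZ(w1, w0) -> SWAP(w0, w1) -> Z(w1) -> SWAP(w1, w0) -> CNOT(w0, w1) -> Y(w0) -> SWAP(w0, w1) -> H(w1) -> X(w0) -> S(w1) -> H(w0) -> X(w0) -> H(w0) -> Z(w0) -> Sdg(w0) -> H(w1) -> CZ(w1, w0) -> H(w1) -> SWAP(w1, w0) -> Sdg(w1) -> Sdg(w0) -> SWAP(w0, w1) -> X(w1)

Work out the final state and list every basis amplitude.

The final amplitudes are 0 on |00>, 0 on |01>, -sqrt(2)/2 on |10>, -sqrt(2)/2 on |11>.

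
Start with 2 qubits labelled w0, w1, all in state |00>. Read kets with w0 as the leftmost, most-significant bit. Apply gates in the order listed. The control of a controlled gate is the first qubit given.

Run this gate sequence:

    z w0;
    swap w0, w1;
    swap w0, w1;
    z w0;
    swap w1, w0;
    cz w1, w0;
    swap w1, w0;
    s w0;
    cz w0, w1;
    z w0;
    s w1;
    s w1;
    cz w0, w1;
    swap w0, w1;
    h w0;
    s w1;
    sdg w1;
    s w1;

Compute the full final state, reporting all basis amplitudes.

The final amplitudes are sqrt(2)/2 on |00>, 0 on |01>, sqrt(2)/2 on |10>, 0 on |11>.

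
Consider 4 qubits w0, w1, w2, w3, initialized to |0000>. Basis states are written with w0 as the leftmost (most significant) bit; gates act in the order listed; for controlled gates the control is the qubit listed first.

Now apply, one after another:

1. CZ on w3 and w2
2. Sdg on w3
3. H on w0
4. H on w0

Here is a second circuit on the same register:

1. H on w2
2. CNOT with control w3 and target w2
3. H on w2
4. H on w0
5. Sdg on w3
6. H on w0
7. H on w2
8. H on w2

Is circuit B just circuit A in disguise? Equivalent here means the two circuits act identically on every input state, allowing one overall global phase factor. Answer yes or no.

Yes, they are equivalent — the unitaries differ by at most a global phase.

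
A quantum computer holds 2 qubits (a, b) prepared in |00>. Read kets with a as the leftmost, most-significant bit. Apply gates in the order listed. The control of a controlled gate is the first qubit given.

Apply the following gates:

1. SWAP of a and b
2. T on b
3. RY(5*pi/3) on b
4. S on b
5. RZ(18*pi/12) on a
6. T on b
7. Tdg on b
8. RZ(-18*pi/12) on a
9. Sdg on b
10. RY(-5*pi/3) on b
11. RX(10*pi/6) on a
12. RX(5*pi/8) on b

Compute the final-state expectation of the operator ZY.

The observable ZY averages to -sqrt(sqrt(2) + 2)/4. Key observation: steps 3-10 multiply out to the identity, so the circuit reduces to the remaining gates.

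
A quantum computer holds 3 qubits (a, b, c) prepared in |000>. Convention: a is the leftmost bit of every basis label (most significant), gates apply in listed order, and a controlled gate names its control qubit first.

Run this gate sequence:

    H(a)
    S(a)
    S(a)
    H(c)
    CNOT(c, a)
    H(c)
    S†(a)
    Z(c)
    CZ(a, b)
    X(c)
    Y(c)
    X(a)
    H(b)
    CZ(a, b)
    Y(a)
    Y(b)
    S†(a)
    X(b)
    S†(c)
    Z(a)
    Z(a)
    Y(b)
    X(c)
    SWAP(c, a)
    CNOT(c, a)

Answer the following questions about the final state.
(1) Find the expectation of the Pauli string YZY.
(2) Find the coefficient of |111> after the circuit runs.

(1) The observable YZY averages to -1.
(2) |111> carries amplitude I/2 in the final state.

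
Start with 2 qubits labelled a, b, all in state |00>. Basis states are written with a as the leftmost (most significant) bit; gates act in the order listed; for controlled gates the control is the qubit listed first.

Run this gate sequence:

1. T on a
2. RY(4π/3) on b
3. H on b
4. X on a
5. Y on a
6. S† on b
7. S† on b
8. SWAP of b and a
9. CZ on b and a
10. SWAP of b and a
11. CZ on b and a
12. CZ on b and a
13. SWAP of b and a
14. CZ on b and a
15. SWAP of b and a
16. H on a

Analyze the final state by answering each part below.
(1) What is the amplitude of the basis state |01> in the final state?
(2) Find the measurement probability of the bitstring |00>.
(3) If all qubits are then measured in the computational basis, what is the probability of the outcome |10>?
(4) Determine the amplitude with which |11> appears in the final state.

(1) The amplitude on |01> is I*(-sqrt(3) - 1)/4.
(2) A full measurement returns |00> with probability 1/4 - sqrt(3)/8.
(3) A full measurement returns |10> with probability 1/4 - sqrt(3)/8.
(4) The amplitude on |11> is I*(-sqrt(3) - 1)/4.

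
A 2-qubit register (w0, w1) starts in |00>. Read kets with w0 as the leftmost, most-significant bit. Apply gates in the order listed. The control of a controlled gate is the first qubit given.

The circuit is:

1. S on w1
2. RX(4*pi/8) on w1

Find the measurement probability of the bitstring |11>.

A full measurement returns |11> with probability 0.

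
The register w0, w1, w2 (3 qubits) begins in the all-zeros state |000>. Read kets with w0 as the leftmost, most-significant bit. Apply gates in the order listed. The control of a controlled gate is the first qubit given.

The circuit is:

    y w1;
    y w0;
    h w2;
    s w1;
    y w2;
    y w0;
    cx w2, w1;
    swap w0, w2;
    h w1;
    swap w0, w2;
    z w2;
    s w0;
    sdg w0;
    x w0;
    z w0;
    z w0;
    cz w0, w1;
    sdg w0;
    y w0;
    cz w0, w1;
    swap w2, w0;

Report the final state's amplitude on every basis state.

The final amplitudes are -I/2 on |000>, 0 on |001>, -I/2 on |010>, 0 on |011>, -I/2 on |100>, 0 on |101>, I/2 on |110>, 0 on |111>.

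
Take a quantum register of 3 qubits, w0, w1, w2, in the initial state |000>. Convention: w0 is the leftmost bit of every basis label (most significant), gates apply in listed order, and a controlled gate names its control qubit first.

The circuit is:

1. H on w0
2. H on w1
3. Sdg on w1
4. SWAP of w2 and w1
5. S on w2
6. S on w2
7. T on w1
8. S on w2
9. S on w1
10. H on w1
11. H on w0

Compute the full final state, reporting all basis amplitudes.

After the circuit, the state carries amplitude 1/2 on |000>, -1/2 on |001>, 1/2 on |010>, -1/2 on |011>, 0 on |100>, 0 on |101>, 0 on |110>, 0 on |111>.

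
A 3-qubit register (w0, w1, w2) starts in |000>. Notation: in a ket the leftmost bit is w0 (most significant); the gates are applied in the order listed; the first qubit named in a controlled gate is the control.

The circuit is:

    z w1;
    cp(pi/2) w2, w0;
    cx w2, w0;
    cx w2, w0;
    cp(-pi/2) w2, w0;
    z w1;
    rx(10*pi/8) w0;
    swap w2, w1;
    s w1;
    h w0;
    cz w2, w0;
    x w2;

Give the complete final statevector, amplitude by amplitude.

The final amplitudes are -sqrt(2)*sqrt(2 - sqrt(2))/4 - sqrt(2)*I*sqrt(sqrt(2) + 2)/4 on |001>, -sqrt(2)*sqrt(2 - sqrt(2))/4 + sqrt(2)*I*sqrt(sqrt(2) + 2)/4 on |101>, and 0 on every other basis state.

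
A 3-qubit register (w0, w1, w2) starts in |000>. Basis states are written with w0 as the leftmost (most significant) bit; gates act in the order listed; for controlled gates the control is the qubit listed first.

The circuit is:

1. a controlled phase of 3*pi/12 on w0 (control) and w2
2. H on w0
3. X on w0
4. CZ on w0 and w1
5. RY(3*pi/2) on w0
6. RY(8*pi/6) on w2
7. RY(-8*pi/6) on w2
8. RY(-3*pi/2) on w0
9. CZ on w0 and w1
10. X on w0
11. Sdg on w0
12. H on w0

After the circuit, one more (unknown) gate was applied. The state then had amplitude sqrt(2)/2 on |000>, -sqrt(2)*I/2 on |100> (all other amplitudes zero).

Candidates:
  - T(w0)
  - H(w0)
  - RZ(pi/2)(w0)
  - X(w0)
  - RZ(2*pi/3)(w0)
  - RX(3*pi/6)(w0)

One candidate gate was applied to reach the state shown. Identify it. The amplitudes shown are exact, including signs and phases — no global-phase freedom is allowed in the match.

The applied gate was H(w0). Key observation: the block from step 3 through step 10 cancels to the identity and can be dropped.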